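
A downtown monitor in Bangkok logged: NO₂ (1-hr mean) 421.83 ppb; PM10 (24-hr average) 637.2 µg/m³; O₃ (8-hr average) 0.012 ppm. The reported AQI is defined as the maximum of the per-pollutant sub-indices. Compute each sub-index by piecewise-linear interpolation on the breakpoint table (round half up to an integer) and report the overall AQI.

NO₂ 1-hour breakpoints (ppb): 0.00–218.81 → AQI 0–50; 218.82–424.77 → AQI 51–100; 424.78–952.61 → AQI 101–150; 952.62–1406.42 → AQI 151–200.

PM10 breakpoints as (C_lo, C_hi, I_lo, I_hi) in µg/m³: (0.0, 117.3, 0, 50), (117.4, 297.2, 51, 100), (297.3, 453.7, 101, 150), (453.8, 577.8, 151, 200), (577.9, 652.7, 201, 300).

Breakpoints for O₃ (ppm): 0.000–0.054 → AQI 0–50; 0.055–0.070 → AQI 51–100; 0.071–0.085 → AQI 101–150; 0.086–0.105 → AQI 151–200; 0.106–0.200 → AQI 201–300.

NO₂: row 218.82–424.77 (AQI 51–100). (100−51)·(421.83−218.82)/(424.77−218.82) + 51 = 49·203.01/205.95 + 51 ≈ 99.30 → 99.
PM10: 637.2 lies in 577.9–652.7, so I_lo=201, I_hi=300, C_lo=577.9, C_hi=652.7.
(300−201)/(652.7−577.9) × (637.2−577.9) + 201 = 99/74.8 × 59.3 + 201 ≈ 279.49 → 279.
O₃: 0.012 lies in 0.000–0.054, so I_lo=0, I_hi=50, C_lo=0.000, C_hi=0.054.
(50−0)/(0.054−0.000) × (0.012−0.000) + 0 = 50/0.054 × 0.012 + 0 ≈ 11.11 → 11.
Sub-indices: NO₂→99, PM10→279, O₃→11. Overall AQI = max = 279; dominant pollutant is PM10.

279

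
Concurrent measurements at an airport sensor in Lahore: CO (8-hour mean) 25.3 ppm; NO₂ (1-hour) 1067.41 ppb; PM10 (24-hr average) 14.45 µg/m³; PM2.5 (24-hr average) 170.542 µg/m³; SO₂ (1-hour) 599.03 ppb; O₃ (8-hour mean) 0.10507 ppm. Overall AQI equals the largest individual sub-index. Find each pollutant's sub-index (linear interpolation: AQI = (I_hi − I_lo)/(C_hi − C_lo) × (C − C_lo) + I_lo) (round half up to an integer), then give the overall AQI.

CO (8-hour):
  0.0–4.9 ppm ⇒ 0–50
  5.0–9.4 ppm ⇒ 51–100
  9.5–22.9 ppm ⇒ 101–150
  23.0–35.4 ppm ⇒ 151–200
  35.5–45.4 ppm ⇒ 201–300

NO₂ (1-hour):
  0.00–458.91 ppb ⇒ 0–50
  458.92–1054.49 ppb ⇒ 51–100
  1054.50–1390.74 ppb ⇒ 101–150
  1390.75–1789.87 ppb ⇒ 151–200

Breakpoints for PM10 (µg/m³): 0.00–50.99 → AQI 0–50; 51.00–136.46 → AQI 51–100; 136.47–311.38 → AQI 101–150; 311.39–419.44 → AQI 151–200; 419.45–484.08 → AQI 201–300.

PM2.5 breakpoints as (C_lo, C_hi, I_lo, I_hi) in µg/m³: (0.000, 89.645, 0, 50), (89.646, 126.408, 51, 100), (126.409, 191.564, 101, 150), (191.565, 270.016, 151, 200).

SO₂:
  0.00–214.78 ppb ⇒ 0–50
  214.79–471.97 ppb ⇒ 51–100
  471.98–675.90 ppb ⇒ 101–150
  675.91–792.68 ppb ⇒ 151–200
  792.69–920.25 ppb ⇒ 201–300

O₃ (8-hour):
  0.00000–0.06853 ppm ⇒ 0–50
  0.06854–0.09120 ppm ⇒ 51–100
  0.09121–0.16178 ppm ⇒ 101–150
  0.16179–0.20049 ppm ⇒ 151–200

CO: row 23.0–35.4 (AQI 151–200). (200−151)·(25.3−23.0)/(35.4−23.0) + 151 = 49·2.3/12.4 + 151 ≈ 160.09 → 160.
NO₂: 1067.41 ∈ [1054.50, 1390.74] ↔ index [101, 150].
101 + (1067.41−1054.50)·(150−101)/(1390.74−1054.50) = 101 + 12.91·49/336.24 ≈ 102.88, so AQI = 103.
PM10: 14.45 ∈ [0.00, 50.99] ↔ index [0, 50].
0 + (14.45−0.00)·(50−0)/(50.99−0.00) = 0 + 14.45·50/50.99 ≈ 14.17, so AQI = 14.
PM2.5: row 126.409–191.564 (AQI 101–150). (150−101)·(170.542−126.409)/(191.564−126.409) + 101 = 49·44.133/65.155 + 101 ≈ 134.19 → 134.
SO₂: 599.03 ∈ [471.98, 675.90] ↔ index [101, 150].
101 + (599.03−471.98)·(150−101)/(675.90−471.98) = 101 + 127.05·49/203.92 ≈ 131.53, so AQI = 132.
O₃ 0.10507: bracket 0.09121–0.16178 → index 101–150; slope 49/0.07057, offset 0.01386.
AQI = 101 + 49/0.07057·0.01386 ≈ 110.62 ⇒ 111.
Sub-indices: CO→160, NO₂→103, PM10→14, PM2.5→134, SO₂→132, O₃→111. Overall AQI = max = 160; dominant pollutant is CO.
AQI 160: Unhealthy.

160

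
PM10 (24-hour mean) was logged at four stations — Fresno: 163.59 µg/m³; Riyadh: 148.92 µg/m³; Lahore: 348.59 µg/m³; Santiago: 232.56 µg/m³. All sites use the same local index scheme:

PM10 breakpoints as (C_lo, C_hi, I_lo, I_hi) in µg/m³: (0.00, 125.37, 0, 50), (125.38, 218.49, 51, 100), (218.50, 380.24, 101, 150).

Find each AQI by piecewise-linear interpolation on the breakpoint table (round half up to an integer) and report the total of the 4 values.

379

Fresno 163.59: bracket 125.38–218.49 → index 51–100; slope 49/93.11, offset 38.21.
AQI = 51 + 49/93.11·38.21 ≈ 71.11 ⇒ 71.
Riyadh: 148.92 lies in 125.38–218.49, so I_lo=51, I_hi=100, C_lo=125.38, C_hi=218.49.
(100−51)/(218.49−125.38) × (148.92−125.38) + 51 = 49/93.11 × 23.54 + 51 ≈ 63.39 → 63.
Lahore 348.59: bracket 218.50–380.24 → index 101–150; slope 49/161.74, offset 130.09.
AQI = 101 + 49/161.74·130.09 ≈ 140.41 ⇒ 140.
Santiago: row 218.50–380.24 (AQI 101–150). (150−101)·(232.56−218.50)/(380.24−218.50) + 101 = 49·14.06/161.74 + 101 ≈ 105.26 → 105.
AQIs: Fresno=71, Riyadh=63, Lahore=140, Santiago=105. Sum = 71 + 63 + 140 + 105 = 379.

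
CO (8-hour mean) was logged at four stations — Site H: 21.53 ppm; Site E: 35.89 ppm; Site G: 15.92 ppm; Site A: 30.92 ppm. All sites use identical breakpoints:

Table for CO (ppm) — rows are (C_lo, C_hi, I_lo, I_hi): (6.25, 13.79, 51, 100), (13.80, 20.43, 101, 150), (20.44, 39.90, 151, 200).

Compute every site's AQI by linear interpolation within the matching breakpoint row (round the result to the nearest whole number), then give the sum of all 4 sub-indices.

638

Site H: 21.53 ∈ [20.44, 39.90] ↔ index [151, 200].
151 + (21.53−20.44)·(200−151)/(39.90−20.44) = 151 + 1.09·49/19.46 ≈ 153.74, so AQI = 154.
Site E 35.89: bracket 20.44–39.90 → index 151–200; slope 49/19.46, offset 15.45.
AQI = 151 + 49/19.46·15.45 ≈ 189.90 ⇒ 190.
Site G: 15.92 lies in 13.80–20.43, so I_lo=101, I_hi=150, C_lo=13.80, C_hi=20.43.
(150−101)/(20.43−13.80) × (15.92−13.80) + 101 = 49/6.63 × 2.12 + 101 ≈ 116.67 → 117.
Site A 30.92: bracket 20.44–39.90 → index 151–200; slope 49/19.46, offset 10.48.
AQI = 151 + 49/19.46·10.48 ≈ 177.39 ⇒ 177.
AQIs: Site H=154, Site E=190, Site G=117, Site A=177. Sum = 154 + 190 + 117 + 177 = 638.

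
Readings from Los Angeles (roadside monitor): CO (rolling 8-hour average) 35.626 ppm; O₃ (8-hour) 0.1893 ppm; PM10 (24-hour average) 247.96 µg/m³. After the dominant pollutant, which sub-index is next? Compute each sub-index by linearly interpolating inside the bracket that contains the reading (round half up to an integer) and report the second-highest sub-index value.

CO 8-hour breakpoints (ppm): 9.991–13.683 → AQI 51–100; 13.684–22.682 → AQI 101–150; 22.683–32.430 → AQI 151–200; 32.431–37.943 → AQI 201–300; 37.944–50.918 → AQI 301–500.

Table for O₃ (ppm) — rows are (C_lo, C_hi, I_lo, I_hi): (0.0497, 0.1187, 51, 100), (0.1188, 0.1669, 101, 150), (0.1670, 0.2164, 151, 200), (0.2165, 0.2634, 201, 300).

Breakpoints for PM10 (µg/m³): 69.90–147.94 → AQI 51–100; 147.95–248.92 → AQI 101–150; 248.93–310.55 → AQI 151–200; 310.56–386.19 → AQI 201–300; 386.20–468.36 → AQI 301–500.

CO: 35.626 ∈ [32.431, 37.943] ↔ index [201, 300].
201 + (35.626−32.431)·(300−201)/(37.943−32.431) = 201 + 3.195·99/5.512 ≈ 258.38, so AQI = 258.
O₃ 0.1893: bracket 0.1670–0.2164 → index 151–200; slope 49/0.0494, offset 0.0223.
AQI = 151 + 49/0.0494·0.0223 ≈ 173.12 ⇒ 173.
PM10: row 147.95–248.92 (AQI 101–150). (150−101)·(247.96−147.95)/(248.92−147.95) + 101 = 49·100.01/100.97 + 101 ≈ 149.53 → 150.
Sub-indices: CO→258, O₃→173, PM10→150. Ranked high→low: 258, 173, 150. Second-highest sub-index = 173.

173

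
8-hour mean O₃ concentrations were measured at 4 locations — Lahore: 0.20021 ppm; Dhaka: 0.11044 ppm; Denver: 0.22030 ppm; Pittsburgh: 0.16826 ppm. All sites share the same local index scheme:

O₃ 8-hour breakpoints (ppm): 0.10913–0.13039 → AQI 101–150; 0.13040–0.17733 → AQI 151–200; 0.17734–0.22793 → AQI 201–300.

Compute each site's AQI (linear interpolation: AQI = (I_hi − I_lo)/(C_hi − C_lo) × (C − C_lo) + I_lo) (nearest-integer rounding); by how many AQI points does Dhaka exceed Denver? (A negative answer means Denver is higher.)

-181

Lahore 0.20021: bracket 0.17734–0.22793 → index 201–300; slope 99/0.05059, offset 0.02287.
AQI = 201 + 99/0.05059·0.02287 ≈ 245.75 ⇒ 246.
Dhaka: 0.11044 ∈ [0.10913, 0.13039] ↔ index [101, 150].
101 + (0.11044−0.10913)·(150−101)/(0.13039−0.10913) = 101 + 0.00131·49/0.02126 ≈ 104.02, so AQI = 104.
Denver: 0.22030 lies in 0.17734–0.22793, so I_lo=201, I_hi=300, C_lo=0.17734, C_hi=0.22793.
(300−201)/(0.22793−0.17734) × (0.22030−0.17734) + 201 = 99/0.05059 × 0.04296 + 201 ≈ 285.07 → 285.
Pittsburgh 0.16826: bracket 0.13040–0.17733 → index 151–200; slope 49/0.04693, offset 0.03786.
AQI = 151 + 49/0.04693·0.03786 ≈ 190.53 ⇒ 191.
AQIs: Lahore=246, Dhaka=104, Denver=285, Pittsburgh=191. Dhaka (104) − Denver (285) = -181.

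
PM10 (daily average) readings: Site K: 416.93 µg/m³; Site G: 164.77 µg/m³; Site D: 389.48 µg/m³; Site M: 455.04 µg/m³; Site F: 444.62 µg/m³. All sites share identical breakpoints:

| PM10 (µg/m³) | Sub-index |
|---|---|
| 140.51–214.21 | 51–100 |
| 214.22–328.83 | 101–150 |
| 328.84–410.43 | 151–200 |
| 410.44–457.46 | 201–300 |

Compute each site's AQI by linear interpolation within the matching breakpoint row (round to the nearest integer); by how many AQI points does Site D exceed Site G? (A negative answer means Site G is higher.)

120

Site K: row 410.44–457.46 (AQI 201–300). (300−201)·(416.93−410.44)/(457.46−410.44) + 201 = 99·6.49/47.02 + 201 ≈ 214.66 → 215.
Site G: 164.77 lies in 140.51–214.21, so I_lo=51, I_hi=100, C_lo=140.51, C_hi=214.21.
(100−51)/(214.21−140.51) × (164.77−140.51) + 51 = 49/73.70 × 24.26 + 51 ≈ 67.13 → 67.
Site D 389.48: bracket 328.84–410.43 → index 151–200; slope 49/81.59, offset 60.64.
AQI = 151 + 49/81.59·60.64 ≈ 187.42 ⇒ 187.
Site M 455.04: bracket 410.44–457.46 → index 201–300; slope 99/47.02, offset 44.60.
AQI = 201 + 99/47.02·44.60 ≈ 294.90 ⇒ 295.
Site F: row 410.44–457.46 (AQI 201–300). (300−201)·(444.62−410.44)/(457.46−410.44) + 201 = 99·34.18/47.02 + 201 ≈ 272.97 → 273.
AQIs: Site K=215, Site G=67, Site D=187, Site M=295, Site F=273. Site D (187) − Site G (67) = 120.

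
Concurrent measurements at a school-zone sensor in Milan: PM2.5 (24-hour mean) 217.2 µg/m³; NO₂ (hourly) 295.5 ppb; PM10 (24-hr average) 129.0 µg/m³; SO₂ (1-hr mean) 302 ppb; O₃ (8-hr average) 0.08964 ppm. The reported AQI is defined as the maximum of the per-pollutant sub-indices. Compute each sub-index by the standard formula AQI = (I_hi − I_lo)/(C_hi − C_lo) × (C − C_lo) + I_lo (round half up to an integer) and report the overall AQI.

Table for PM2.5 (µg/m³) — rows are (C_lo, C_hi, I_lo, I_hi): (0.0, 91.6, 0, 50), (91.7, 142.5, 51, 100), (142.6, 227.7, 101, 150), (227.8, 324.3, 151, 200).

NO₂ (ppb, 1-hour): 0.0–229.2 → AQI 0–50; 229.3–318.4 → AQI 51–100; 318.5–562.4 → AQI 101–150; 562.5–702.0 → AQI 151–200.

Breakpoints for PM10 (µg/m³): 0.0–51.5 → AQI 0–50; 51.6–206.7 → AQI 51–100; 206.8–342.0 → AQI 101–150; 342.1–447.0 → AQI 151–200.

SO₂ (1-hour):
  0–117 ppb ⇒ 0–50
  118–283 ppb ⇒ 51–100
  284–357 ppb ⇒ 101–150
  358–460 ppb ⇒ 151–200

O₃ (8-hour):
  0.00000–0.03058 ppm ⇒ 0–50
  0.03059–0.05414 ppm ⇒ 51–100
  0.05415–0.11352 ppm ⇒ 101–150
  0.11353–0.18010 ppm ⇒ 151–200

PM2.5 217.2: bracket 142.6–227.7 → index 101–150; slope 49/85.1, offset 74.6.
AQI = 101 + 49/85.1·74.6 ≈ 143.95 ⇒ 144.
NO₂: 295.5 ∈ [229.3, 318.4] ↔ index [51, 100].
51 + (295.5−229.3)·(100−51)/(318.4−229.3) = 51 + 66.2·49/89.1 ≈ 87.41, so AQI = 87.
PM10: 129.0 ∈ [51.6, 206.7] ↔ index [51, 100].
51 + (129.0−51.6)·(100−51)/(206.7−51.6) = 51 + 77.4·49/155.1 ≈ 75.45, so AQI = 75.
SO₂: 302 ∈ [284, 357] ↔ index [101, 150].
101 + (302−284)·(150−101)/(357−284) = 101 + 18·49/73 ≈ 113.08, so AQI = 113.
O₃: 0.08964 ∈ [0.05415, 0.11352] ↔ index [101, 150].
101 + (0.08964−0.05415)·(150−101)/(0.11352−0.05415) = 101 + 0.03549·49/0.05937 ≈ 130.29, so AQI = 130.
Sub-indices: PM2.5→144, NO₂→87, PM10→75, SO₂→113, O₃→130. Overall AQI = max = 144; dominant pollutant is PM2.5.

144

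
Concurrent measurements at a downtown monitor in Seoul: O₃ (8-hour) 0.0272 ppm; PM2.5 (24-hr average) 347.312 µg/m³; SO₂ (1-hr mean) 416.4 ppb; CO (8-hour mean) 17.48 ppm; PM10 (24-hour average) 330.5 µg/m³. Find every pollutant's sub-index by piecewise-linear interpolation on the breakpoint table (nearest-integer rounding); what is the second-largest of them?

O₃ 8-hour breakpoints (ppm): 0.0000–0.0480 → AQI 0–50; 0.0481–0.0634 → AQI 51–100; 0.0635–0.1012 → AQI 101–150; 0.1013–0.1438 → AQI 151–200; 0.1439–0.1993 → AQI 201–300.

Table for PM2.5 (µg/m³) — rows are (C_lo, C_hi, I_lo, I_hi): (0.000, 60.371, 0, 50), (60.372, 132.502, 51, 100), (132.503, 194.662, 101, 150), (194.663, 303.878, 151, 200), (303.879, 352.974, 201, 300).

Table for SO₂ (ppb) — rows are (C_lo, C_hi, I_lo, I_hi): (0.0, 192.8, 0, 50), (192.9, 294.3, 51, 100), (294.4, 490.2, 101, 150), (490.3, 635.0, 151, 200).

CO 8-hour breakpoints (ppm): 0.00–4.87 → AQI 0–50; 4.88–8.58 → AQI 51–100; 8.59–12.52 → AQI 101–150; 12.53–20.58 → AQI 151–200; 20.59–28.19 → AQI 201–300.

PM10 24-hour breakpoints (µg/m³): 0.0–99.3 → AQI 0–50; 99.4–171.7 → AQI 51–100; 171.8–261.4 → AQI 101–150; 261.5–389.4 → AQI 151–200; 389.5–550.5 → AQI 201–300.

181

O₃: 0.0272 ∈ [0.0000, 0.0480] ↔ index [0, 50].
0 + (0.0272−0.0000)·(50−0)/(0.0480−0.0000) = 0 + 0.0272·50/0.0480 ≈ 28.33, so AQI = 28.
PM2.5: 347.312 ∈ [303.879, 352.974] ↔ index [201, 300].
201 + (347.312−303.879)·(300−201)/(352.974−303.879) = 201 + 43.433·99/49.095 ≈ 288.58, so AQI = 289.
SO₂: row 294.4–490.2 (AQI 101–150). (150−101)·(416.4−294.4)/(490.2−294.4) + 101 = 49·122.0/195.8 + 101 ≈ 131.53 → 132.
CO: 17.48 lies in 12.53–20.58, so I_lo=151, I_hi=200, C_lo=12.53, C_hi=20.58.
(200−151)/(20.58−12.53) × (17.48−12.53) + 151 = 49/8.05 × 4.95 + 151 ≈ 181.13 → 181.
PM10 330.5: bracket 261.5–389.4 → index 151–200; slope 49/127.9, offset 69.0.
AQI = 151 + 49/127.9·69.0 ≈ 177.43 ⇒ 177.
Sub-indices: O₃→28, PM2.5→289, SO₂→132, CO→181, PM10→177. Ranked high→low: 289, 181, 177, 132, 28. Second-highest sub-index = 181.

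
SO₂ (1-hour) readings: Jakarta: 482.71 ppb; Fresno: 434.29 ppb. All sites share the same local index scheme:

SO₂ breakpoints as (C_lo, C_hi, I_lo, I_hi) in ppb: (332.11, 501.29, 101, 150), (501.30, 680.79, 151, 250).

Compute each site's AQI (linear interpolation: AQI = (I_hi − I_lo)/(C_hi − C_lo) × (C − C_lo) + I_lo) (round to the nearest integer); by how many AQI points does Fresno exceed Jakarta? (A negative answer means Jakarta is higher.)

Jakarta 482.71: bracket 332.11–501.29 → index 101–150; slope 49/169.18, offset 150.60.
AQI = 101 + 49/169.18·150.60 ≈ 144.62 ⇒ 145.
Fresno: 434.29 lies in 332.11–501.29, so I_lo=101, I_hi=150, C_lo=332.11, C_hi=501.29.
(150−101)/(501.29−332.11) × (434.29−332.11) + 101 = 49/169.18 × 102.18 + 101 ≈ 130.59 → 131.
AQIs: Jakarta=145, Fresno=131. Fresno (131) − Jakarta (145) = -14.

-14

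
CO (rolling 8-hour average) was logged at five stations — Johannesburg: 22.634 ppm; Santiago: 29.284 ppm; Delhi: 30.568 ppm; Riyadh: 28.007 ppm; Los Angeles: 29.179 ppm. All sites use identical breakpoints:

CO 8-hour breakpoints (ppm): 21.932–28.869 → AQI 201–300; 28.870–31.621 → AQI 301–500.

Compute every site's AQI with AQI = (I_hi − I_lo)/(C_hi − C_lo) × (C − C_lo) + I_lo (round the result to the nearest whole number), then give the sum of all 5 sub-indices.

1577

Johannesburg: row 21.932–28.869 (AQI 201–300). (300−201)·(22.634−21.932)/(28.869−21.932) + 201 = 99·0.702/6.937 + 201 ≈ 211.02 → 211.
Santiago 29.284: bracket 28.870–31.621 → index 301–500; slope 199/2.751, offset 0.414.
AQI = 301 + 199/2.751·0.414 ≈ 330.95 ⇒ 331.
Delhi: 30.568 lies in 28.870–31.621, so I_lo=301, I_hi=500, C_lo=28.870, C_hi=31.621.
(500−301)/(31.621−28.870) × (30.568−28.870) + 301 = 199/2.751 × 1.698 + 301 ≈ 423.83 → 424.
Riyadh: row 21.932–28.869 (AQI 201–300). (300−201)·(28.007−21.932)/(28.869−21.932) + 201 = 99·6.075/6.937 + 201 ≈ 287.70 → 288.
Los Angeles: row 28.870–31.621 (AQI 301–500). (500−301)·(29.179−28.870)/(31.621−28.870) + 301 = 199·0.309/2.751 + 301 ≈ 323.35 → 323.
AQIs: Johannesburg=211, Santiago=331, Delhi=424, Riyadh=288, Los Angeles=323. Sum = 211 + 331 + 424 + 288 + 323 = 1577.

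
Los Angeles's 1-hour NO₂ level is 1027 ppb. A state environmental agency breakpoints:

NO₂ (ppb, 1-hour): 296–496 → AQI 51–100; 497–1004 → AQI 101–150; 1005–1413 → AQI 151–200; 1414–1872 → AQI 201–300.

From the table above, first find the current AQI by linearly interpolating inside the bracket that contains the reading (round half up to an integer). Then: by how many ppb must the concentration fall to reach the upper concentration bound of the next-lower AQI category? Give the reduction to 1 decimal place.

NO₂: 1027 lies in 1005–1413, so I_lo=151, I_hi=200, C_lo=1005, C_hi=1413.
(200−151)/(1413−1005) × (1027−1005) + 151 = 49/408 × 22 + 151 ≈ 153.64 → 154.
Current AQI 154 is in the Unhealthy range (151–200). The next-lower category tops out at AQI 150, whose upper concentration bound is 1004 ppb.
Reduction needed = 1027 − 1004 = 23.0 ppb.

23.0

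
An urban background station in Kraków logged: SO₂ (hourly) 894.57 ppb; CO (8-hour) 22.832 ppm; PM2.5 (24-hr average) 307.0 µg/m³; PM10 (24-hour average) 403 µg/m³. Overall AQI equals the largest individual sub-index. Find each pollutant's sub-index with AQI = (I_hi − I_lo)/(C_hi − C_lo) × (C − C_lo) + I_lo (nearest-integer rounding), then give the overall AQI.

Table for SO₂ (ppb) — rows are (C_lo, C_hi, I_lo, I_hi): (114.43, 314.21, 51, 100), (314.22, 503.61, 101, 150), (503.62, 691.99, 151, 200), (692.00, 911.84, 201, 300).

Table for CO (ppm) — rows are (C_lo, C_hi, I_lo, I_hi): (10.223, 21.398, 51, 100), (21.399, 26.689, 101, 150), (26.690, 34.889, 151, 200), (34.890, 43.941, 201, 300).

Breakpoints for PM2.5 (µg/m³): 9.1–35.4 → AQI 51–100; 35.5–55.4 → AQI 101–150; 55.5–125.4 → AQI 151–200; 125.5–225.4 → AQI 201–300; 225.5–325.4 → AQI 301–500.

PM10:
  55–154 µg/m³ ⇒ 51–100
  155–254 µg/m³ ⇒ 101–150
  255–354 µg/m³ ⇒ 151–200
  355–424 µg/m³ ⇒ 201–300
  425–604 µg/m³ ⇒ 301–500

SO₂: 894.57 lies in 692.00–911.84, so I_lo=201, I_hi=300, C_lo=692.00, C_hi=911.84.
(300−201)/(911.84−692.00) × (894.57−692.00) + 201 = 99/219.84 × 202.57 + 201 ≈ 292.22 → 292.
CO: row 21.399–26.689 (AQI 101–150). (150−101)·(22.832−21.399)/(26.689−21.399) + 101 = 49·1.433/5.290 + 101 ≈ 114.27 → 114.
PM2.5: 307.0 lies in 225.5–325.4, so I_lo=301, I_hi=500, C_lo=225.5, C_hi=325.4.
(500−301)/(325.4−225.5) × (307.0−225.5) + 301 = 199/99.9 × 81.5 + 301 ≈ 463.35 → 463.
PM10 403: bracket 355–424 → index 201–300; slope 99/69, offset 48.
AQI = 201 + 99/69·48 ≈ 269.87 ⇒ 270.
Sub-indices: SO₂→292, CO→114, PM2.5→463, PM10→270. Overall AQI = max = 463; dominant pollutant is PM2.5.

463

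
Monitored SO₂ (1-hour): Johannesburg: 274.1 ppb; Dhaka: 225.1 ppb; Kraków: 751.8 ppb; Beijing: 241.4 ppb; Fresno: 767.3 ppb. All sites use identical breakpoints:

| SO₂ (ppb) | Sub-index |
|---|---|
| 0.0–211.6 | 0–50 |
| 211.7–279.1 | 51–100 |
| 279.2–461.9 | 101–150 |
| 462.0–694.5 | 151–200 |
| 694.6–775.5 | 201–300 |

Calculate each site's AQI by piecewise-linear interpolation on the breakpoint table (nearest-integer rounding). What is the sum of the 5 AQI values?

791

Johannesburg: row 211.7–279.1 (AQI 51–100). (100−51)·(274.1−211.7)/(279.1−211.7) + 51 = 49·62.4/67.4 + 51 ≈ 96.36 → 96.
Dhaka: row 211.7–279.1 (AQI 51–100). (100−51)·(225.1−211.7)/(279.1−211.7) + 51 = 49·13.4/67.4 + 51 ≈ 60.74 → 61.
Kraków: 751.8 lies in 694.6–775.5, so I_lo=201, I_hi=300, C_lo=694.6, C_hi=775.5.
(300−201)/(775.5−694.6) × (751.8−694.6) + 201 = 99/80.9 × 57.2 + 201 ≈ 271.00 → 271.
Beijing: 241.4 lies in 211.7–279.1, so I_lo=51, I_hi=100, C_lo=211.7, C_hi=279.1.
(100−51)/(279.1−211.7) × (241.4−211.7) + 51 = 49/67.4 × 29.7 + 51 ≈ 72.59 → 73.
Fresno: 767.3 lies in 694.6–775.5, so I_lo=201, I_hi=300, C_lo=694.6, C_hi=775.5.
(300−201)/(775.5−694.6) × (767.3−694.6) + 201 = 99/80.9 × 72.7 + 201 ≈ 289.97 → 290.
AQIs: Johannesburg=96, Dhaka=61, Kraków=271, Beijing=73, Fresno=290. Sum = 96 + 61 + 271 + 73 + 290 = 791.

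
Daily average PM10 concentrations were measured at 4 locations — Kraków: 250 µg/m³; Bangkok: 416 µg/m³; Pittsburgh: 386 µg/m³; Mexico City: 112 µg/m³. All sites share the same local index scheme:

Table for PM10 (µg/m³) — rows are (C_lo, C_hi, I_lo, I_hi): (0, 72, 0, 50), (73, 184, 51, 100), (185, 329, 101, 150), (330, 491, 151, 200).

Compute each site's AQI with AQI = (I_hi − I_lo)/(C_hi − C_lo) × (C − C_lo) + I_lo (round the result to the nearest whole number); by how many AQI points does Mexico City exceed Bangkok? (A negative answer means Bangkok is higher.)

-109

Kraków: 250 ∈ [185, 329] ↔ index [101, 150].
101 + (250−185)·(150−101)/(329−185) = 101 + 65·49/144 ≈ 123.12, so AQI = 123.
Bangkok: 416 ∈ [330, 491] ↔ index [151, 200].
151 + (416−330)·(200−151)/(491−330) = 151 + 86·49/161 ≈ 177.17, so AQI = 177.
Pittsburgh: row 330–491 (AQI 151–200). (200−151)·(386−330)/(491−330) + 151 = 49·56/161 + 151 ≈ 168.04 → 168.
Mexico City 112: bracket 73–184 → index 51–100; slope 49/111, offset 39.
AQI = 51 + 49/111·39 ≈ 68.22 ⇒ 68.
AQIs: Kraków=123, Bangkok=177, Pittsburgh=168, Mexico City=68. Mexico City (68) − Bangkok (177) = -109.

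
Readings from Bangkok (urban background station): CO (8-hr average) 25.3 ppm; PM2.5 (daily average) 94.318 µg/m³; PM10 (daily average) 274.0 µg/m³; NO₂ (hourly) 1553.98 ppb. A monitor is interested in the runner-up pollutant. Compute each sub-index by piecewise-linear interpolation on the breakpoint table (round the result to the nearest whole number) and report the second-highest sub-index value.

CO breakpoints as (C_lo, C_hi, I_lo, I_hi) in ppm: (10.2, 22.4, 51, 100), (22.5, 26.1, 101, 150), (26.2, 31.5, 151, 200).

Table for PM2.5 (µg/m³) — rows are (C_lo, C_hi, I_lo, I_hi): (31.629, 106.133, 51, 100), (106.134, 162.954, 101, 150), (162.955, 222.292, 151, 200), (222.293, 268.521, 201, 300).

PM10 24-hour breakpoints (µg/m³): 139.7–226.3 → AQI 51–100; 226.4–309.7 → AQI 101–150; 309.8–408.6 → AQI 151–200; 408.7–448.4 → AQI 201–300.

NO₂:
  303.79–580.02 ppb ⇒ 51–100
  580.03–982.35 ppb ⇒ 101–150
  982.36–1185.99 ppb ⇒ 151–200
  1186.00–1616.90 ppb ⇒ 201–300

CO 25.3: bracket 22.5–26.1 → index 101–150; slope 49/3.6, offset 2.8.
AQI = 101 + 49/3.6·2.8 ≈ 139.11 ⇒ 139.
PM2.5 94.318: bracket 31.629–106.133 → index 51–100; slope 49/74.504, offset 62.689.
AQI = 51 + 49/74.504·62.689 ≈ 92.23 ⇒ 92.
PM10: row 226.4–309.7 (AQI 101–150). (150−101)·(274.0−226.4)/(309.7−226.4) + 101 = 49·47.6/83.3 + 101 ≈ 129.00 → 129.
NO₂: 1553.98 lies in 1186.00–1616.90, so I_lo=201, I_hi=300, C_lo=1186.00, C_hi=1616.90.
(300−201)/(1616.90−1186.00) × (1553.98−1186.00) + 201 = 99/430.90 × 367.98 + 201 ≈ 285.54 → 286.
Sub-indices: CO→139, PM2.5→92, PM10→129, NO₂→286. Ranked high→low: 286, 139, 129, 92. Second-highest sub-index = 139.

139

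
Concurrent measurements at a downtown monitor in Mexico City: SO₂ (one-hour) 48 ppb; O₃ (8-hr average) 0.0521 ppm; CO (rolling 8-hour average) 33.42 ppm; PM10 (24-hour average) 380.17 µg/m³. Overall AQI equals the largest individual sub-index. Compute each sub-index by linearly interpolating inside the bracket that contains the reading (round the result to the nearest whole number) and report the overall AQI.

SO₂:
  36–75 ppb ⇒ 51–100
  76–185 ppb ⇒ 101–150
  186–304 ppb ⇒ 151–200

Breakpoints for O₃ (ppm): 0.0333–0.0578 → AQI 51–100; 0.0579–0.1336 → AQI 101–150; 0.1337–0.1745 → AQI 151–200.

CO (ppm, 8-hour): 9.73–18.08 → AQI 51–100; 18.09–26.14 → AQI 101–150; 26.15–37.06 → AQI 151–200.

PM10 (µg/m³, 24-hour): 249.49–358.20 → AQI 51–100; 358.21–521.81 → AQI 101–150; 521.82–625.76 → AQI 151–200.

184

SO₂ 48: bracket 36–75 → index 51–100; slope 49/39, offset 12.
AQI = 51 + 49/39·12 ≈ 66.08 ⇒ 66.
O₃: row 0.0333–0.0578 (AQI 51–100). (100−51)·(0.0521−0.0333)/(0.0578−0.0333) + 51 = 49·0.0188/0.0245 + 51 ≈ 88.60 → 89.
CO: 33.42 ∈ [26.15, 37.06] ↔ index [151, 200].
151 + (33.42−26.15)·(200−151)/(37.06−26.15) = 151 + 7.27·49/10.91 ≈ 183.65, so AQI = 184.
PM10 380.17: bracket 358.21–521.81 → index 101–150; slope 49/163.60, offset 21.96.
AQI = 101 + 49/163.60·21.96 ≈ 107.58 ⇒ 108.
Sub-indices: SO₂→66, O₃→89, CO→184, PM10→108. Overall AQI = max = 184; dominant pollutant is CO.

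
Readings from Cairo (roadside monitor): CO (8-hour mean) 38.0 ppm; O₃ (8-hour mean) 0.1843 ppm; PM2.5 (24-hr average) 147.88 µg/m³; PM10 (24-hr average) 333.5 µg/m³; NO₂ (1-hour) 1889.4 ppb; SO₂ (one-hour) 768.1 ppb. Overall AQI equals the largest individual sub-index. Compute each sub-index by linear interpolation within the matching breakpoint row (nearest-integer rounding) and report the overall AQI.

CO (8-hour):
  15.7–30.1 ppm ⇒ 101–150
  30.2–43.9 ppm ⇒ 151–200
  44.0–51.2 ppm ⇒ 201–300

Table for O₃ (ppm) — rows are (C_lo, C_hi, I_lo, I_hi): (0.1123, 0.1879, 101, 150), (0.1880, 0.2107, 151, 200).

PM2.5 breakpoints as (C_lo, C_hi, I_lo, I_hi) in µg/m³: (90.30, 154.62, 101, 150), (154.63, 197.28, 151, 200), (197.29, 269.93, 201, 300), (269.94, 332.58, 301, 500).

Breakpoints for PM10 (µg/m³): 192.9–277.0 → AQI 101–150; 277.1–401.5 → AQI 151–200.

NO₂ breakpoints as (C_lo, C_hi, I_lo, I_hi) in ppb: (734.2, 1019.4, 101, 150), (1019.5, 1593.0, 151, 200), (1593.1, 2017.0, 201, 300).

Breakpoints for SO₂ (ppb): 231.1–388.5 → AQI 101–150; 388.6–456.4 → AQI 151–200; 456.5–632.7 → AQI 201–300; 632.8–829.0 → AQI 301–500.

CO 38.0: bracket 30.2–43.9 → index 151–200; slope 49/13.7, offset 7.8.
AQI = 151 + 49/13.7·7.8 ≈ 178.90 ⇒ 179.
O₃ 0.1843: bracket 0.1123–0.1879 → index 101–150; slope 49/0.0756, offset 0.0720.
AQI = 101 + 49/0.0756·0.0720 ≈ 147.67 ⇒ 148.
PM2.5 147.88: bracket 90.30–154.62 → index 101–150; slope 49/64.32, offset 57.58.
AQI = 101 + 49/64.32·57.58 ≈ 144.87 ⇒ 145.
PM10: 333.5 lies in 277.1–401.5, so I_lo=151, I_hi=200, C_lo=277.1, C_hi=401.5.
(200−151)/(401.5−277.1) × (333.5−277.1) + 151 = 49/124.4 × 56.4 + 151 ≈ 173.22 → 173.
NO₂ 1889.4: bracket 1593.1–2017.0 → index 201–300; slope 99/423.9, offset 296.3.
AQI = 201 + 99/423.9·296.3 ≈ 270.20 ⇒ 270.
SO₂: 768.1 ∈ [632.8, 829.0] ↔ index [301, 500].
301 + (768.1−632.8)·(500−301)/(829.0−632.8) = 301 + 135.3·199/196.2 ≈ 438.23, so AQI = 438.
Sub-indices: CO→179, O₃→148, PM2.5→145, PM10→173, NO₂→270, SO₂→438. Overall AQI = max = 438; dominant pollutant is SO₂.

438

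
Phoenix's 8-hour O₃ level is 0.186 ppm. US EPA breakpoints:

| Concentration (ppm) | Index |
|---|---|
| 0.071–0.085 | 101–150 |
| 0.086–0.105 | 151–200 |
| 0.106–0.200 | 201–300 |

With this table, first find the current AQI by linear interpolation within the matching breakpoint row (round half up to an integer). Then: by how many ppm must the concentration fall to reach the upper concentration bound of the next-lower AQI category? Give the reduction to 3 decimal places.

0.081

O₃: row 0.106–0.200 (AQI 201–300). (300−201)·(0.186−0.106)/(0.200−0.106) + 201 = 99·0.080/0.094 + 201 ≈ 285.26 → 285.
Current AQI 285 is in the Very Unhealthy range (201–300). The next-lower category tops out at AQI 200, whose upper concentration bound is 0.105 ppm.
Reduction needed = 0.186 − 0.105 = 0.081 ppm.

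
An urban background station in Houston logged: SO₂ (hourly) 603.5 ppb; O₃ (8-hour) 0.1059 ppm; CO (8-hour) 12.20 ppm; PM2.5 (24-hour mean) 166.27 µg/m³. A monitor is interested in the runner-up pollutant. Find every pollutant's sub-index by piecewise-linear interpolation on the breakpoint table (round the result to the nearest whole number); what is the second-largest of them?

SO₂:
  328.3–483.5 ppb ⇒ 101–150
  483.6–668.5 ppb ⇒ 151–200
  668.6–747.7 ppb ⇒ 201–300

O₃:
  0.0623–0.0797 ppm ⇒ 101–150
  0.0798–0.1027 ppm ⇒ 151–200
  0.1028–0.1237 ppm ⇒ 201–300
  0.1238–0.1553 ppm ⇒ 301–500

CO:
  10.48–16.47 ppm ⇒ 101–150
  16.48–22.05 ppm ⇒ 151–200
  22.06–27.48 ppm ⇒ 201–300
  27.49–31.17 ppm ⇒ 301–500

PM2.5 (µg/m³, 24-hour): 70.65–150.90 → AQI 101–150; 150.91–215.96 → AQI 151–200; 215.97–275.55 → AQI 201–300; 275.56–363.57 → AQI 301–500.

183

SO₂ 603.5: bracket 483.6–668.5 → index 151–200; slope 49/184.9, offset 119.9.
AQI = 151 + 49/184.9·119.9 ≈ 182.77 ⇒ 183.
O₃: 0.1059 ∈ [0.1028, 0.1237] ↔ index [201, 300].
201 + (0.1059−0.1028)·(300−201)/(0.1237−0.1028) = 201 + 0.0031·99/0.0209 ≈ 215.68, so AQI = 216.
CO: 12.20 ∈ [10.48, 16.47] ↔ index [101, 150].
101 + (12.20−10.48)·(150−101)/(16.47−10.48) = 101 + 1.72·49/5.99 ≈ 115.07, so AQI = 115.
PM2.5: row 150.91–215.96 (AQI 151–200). (200−151)·(166.27−150.91)/(215.96−150.91) + 151 = 49·15.36/65.05 + 151 ≈ 162.57 → 163.
Sub-indices: SO₂→183, O₃→216, CO→115, PM2.5→163. Ranked high→low: 216, 183, 163, 115. Second-highest sub-index = 183.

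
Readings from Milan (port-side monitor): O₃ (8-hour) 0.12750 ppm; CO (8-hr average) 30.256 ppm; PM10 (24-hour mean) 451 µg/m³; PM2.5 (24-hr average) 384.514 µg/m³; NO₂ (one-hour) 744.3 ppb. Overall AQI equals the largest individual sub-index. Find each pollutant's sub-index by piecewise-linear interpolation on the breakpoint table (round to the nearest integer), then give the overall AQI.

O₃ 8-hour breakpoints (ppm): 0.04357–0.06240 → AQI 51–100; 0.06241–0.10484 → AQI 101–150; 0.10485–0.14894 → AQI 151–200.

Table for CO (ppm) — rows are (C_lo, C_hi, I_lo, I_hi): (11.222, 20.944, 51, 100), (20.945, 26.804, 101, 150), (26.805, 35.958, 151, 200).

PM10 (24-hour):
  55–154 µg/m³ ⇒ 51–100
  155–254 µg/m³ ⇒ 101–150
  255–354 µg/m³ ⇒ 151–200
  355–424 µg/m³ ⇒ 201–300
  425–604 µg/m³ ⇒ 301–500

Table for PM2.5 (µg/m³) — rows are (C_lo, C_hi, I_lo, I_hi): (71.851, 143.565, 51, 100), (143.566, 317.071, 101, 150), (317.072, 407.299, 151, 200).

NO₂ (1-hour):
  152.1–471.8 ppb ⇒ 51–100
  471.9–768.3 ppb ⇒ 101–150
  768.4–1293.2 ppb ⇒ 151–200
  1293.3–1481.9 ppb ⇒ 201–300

O₃: 0.12750 ∈ [0.10485, 0.14894] ↔ index [151, 200].
151 + (0.12750−0.10485)·(200−151)/(0.14894−0.10485) = 151 + 0.02265·49/0.04409 ≈ 176.17, so AQI = 176.
CO 30.256: bracket 26.805–35.958 → index 151–200; slope 49/9.153, offset 3.451.
AQI = 151 + 49/9.153·3.451 ≈ 169.47 ⇒ 169.
PM10 451: bracket 425–604 → index 301–500; slope 199/179, offset 26.
AQI = 301 + 199/179·26 ≈ 329.91 ⇒ 330.
PM2.5: 384.514 lies in 317.072–407.299, so I_lo=151, I_hi=200, C_lo=317.072, C_hi=407.299.
(200−151)/(407.299−317.072) × (384.514−317.072) + 151 = 49/90.227 × 67.442 + 151 ≈ 187.63 → 188.
NO₂: 744.3 ∈ [471.9, 768.3] ↔ index [101, 150].
101 + (744.3−471.9)·(150−101)/(768.3−471.9) = 101 + 272.4·49/296.4 ≈ 146.03, so AQI = 146.
Sub-indices: O₃→176, CO→169, PM10→330, PM2.5→188, NO₂→146. Overall AQI = max = 330; dominant pollutant is PM10.

330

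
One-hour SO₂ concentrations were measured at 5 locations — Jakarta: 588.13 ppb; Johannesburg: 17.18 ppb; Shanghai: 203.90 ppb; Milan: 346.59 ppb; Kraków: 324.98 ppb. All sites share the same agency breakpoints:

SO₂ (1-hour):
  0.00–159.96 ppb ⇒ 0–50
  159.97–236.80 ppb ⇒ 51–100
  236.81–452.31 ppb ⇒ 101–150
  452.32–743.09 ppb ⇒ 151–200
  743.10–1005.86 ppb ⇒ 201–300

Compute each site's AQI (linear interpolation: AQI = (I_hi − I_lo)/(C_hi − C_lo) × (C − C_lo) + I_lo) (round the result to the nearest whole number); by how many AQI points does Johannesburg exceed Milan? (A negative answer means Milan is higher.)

-121

Jakarta 588.13: bracket 452.32–743.09 → index 151–200; slope 49/290.77, offset 135.81.
AQI = 151 + 49/290.77·135.81 ≈ 173.89 ⇒ 174.
Johannesburg: 17.18 lies in 0.00–159.96, so I_lo=0, I_hi=50, C_lo=0.00, C_hi=159.96.
(50−0)/(159.96−0.00) × (17.18−0.00) + 0 = 50/159.96 × 17.18 + 0 ≈ 5.37 → 5.
Shanghai: row 159.97–236.80 (AQI 51–100). (100−51)·(203.90−159.97)/(236.80−159.97) + 51 = 49·43.93/76.83 + 51 ≈ 79.02 → 79.
Milan: 346.59 lies in 236.81–452.31, so I_lo=101, I_hi=150, C_lo=236.81, C_hi=452.31.
(150−101)/(452.31−236.81) × (346.59−236.81) + 101 = 49/215.50 × 109.78 + 101 ≈ 125.96 → 126.
Kraków: 324.98 ∈ [236.81, 452.31] ↔ index [101, 150].
101 + (324.98−236.81)·(150−101)/(452.31−236.81) = 101 + 88.17·49/215.50 ≈ 121.05, so AQI = 121.
AQIs: Jakarta=174, Johannesburg=5, Shanghai=79, Milan=126, Kraków=121. Johannesburg (5) − Milan (126) = -121.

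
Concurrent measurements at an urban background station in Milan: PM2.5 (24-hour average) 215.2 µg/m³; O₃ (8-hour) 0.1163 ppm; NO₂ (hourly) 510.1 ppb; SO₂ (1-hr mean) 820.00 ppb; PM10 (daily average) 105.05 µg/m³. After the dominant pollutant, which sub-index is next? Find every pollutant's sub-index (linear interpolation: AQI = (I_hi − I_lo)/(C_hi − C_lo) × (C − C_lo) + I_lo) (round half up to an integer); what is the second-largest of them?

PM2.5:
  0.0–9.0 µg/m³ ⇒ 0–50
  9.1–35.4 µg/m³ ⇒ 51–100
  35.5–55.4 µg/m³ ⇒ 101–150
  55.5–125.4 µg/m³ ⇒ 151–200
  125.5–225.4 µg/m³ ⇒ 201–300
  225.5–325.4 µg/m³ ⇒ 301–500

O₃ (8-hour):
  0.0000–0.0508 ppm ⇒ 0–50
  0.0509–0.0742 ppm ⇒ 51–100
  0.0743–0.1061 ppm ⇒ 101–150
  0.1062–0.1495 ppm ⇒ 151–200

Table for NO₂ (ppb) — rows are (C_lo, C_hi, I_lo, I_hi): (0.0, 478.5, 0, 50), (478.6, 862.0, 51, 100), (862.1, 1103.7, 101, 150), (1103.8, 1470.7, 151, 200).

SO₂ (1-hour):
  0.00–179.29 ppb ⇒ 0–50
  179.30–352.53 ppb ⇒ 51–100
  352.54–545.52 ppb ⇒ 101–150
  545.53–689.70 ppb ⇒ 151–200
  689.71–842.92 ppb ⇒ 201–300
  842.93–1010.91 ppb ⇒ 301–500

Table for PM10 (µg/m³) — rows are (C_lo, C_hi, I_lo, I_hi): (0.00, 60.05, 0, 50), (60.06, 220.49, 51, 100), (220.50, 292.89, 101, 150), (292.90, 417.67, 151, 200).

PM2.5 215.2: bracket 125.5–225.4 → index 201–300; slope 99/99.9, offset 89.7.
AQI = 201 + 99/99.9·89.7 ≈ 289.89 ⇒ 290.
O₃: 0.1163 ∈ [0.1062, 0.1495] ↔ index [151, 200].
151 + (0.1163−0.1062)·(200−151)/(0.1495−0.1062) = 151 + 0.0101·49/0.0433 ≈ 162.43, so AQI = 162.
NO₂ 510.1: bracket 478.6–862.0 → index 51–100; slope 49/383.4, offset 31.5.
AQI = 51 + 49/383.4·31.5 ≈ 55.03 ⇒ 55.
SO₂: row 689.71–842.92 (AQI 201–300). (300−201)·(820.00−689.71)/(842.92−689.71) + 201 = 99·130.29/153.21 + 201 ≈ 285.19 → 285.
PM10: 105.05 lies in 60.06–220.49, so I_lo=51, I_hi=100, C_lo=60.06, C_hi=220.49.
(100−51)/(220.49−60.06) × (105.05−60.06) + 51 = 49/160.43 × 44.99 + 51 ≈ 64.74 → 65.
Sub-indices: PM2.5→290, O₃→162, NO₂→55, SO₂→285, PM10→65. Ranked high→low: 290, 285, 162, 65, 55. Second-highest sub-index = 285.

285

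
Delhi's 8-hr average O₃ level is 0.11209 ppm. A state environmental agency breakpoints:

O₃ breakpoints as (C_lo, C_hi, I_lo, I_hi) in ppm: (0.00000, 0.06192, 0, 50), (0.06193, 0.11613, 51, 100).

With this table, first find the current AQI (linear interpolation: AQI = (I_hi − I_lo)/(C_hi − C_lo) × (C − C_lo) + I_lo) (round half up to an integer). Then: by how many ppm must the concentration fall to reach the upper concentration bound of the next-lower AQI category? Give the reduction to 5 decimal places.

0.05017

O₃: 0.11209 lies in 0.06193–0.11613, so I_lo=51, I_hi=100, C_lo=0.06193, C_hi=0.11613.
(100−51)/(0.11613−0.06193) × (0.11209−0.06193) + 51 = 49/0.05420 × 0.05016 + 51 ≈ 96.35 → 96.
Current AQI 96 is in the Moderate range (51–100). The next-lower category tops out at AQI 50, whose upper concentration bound is 0.06192 ppm.
Reduction needed = 0.11209 − 0.06192 = 0.05017 ppm.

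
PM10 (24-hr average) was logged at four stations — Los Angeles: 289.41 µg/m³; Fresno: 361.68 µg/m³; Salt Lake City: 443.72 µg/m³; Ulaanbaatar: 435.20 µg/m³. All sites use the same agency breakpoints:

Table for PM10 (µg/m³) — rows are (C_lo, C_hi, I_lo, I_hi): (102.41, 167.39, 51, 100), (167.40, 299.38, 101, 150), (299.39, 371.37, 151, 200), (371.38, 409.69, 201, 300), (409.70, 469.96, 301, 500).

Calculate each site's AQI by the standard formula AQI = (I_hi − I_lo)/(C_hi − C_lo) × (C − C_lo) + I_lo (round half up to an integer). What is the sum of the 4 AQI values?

1137

Los Angeles: 289.41 lies in 167.40–299.38, so I_lo=101, I_hi=150, C_lo=167.40, C_hi=299.38.
(150−101)/(299.38−167.40) × (289.41−167.40) + 101 = 49/131.98 × 122.01 + 101 ≈ 146.30 → 146.
Fresno: 361.68 lies in 299.39–371.37, so I_lo=151, I_hi=200, C_lo=299.39, C_hi=371.37.
(200−151)/(371.37−299.39) × (361.68−299.39) + 151 = 49/71.98 × 62.29 + 151 ≈ 193.40 → 193.
Salt Lake City: 443.72 ∈ [409.70, 469.96] ↔ index [301, 500].
301 + (443.72−409.70)·(500−301)/(469.96−409.70) = 301 + 34.02·199/60.26 ≈ 413.35, so AQI = 413.
Ulaanbaatar: row 409.70–469.96 (AQI 301–500). (500−301)·(435.20−409.70)/(469.96−409.70) + 301 = 199·25.50/60.26 + 301 ≈ 385.21 → 385.
AQIs: Los Angeles=146, Fresno=193, Salt Lake City=413, Ulaanbaatar=385. Sum = 146 + 193 + 413 + 385 = 1137.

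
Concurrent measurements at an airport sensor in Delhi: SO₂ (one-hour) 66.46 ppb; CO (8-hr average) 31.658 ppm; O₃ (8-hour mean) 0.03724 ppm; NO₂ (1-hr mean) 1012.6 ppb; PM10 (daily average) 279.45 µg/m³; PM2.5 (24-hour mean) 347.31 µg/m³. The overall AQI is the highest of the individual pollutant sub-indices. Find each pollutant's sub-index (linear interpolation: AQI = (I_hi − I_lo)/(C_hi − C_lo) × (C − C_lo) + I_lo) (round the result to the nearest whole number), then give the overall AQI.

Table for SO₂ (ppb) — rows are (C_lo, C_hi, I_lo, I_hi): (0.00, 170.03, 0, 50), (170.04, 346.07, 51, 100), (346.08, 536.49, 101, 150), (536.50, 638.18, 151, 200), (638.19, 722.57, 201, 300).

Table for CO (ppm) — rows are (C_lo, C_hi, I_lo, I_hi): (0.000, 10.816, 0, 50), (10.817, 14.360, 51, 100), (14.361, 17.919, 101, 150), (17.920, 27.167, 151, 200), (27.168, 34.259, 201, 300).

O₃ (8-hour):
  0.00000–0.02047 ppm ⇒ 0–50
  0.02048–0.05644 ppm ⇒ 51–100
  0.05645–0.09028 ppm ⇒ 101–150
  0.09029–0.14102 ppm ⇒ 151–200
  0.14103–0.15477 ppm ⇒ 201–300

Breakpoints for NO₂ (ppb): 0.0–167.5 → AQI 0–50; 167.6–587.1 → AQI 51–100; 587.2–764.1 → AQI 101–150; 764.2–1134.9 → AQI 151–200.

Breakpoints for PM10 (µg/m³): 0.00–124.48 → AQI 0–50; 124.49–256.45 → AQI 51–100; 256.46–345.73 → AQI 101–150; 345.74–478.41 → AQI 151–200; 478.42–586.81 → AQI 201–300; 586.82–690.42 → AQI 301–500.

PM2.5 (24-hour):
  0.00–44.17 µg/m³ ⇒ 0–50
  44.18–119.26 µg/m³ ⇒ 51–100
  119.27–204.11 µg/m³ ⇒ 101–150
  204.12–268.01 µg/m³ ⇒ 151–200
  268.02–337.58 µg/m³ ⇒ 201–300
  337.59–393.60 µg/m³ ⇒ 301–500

SO₂ 66.46: bracket 0.00–170.03 → index 0–50; slope 50/170.03, offset 66.46.
AQI = 0 + 50/170.03·66.46 ≈ 19.54 ⇒ 20.
CO: row 27.168–34.259 (AQI 201–300). (300−201)·(31.658−27.168)/(34.259−27.168) + 201 = 99·4.490/7.091 + 201 ≈ 263.69 → 264.
O₃: row 0.02048–0.05644 (AQI 51–100). (100−51)·(0.03724−0.02048)/(0.05644−0.02048) + 51 = 49·0.01676/0.03596 + 51 ≈ 73.84 → 74.
NO₂: 1012.6 lies in 764.2–1134.9, so I_lo=151, I_hi=200, C_lo=764.2, C_hi=1134.9.
(200−151)/(1134.9−764.2) × (1012.6−764.2) + 151 = 49/370.7 × 248.4 + 151 ≈ 183.83 → 184.
PM10: 279.45 lies in 256.46–345.73, so I_lo=101, I_hi=150, C_lo=256.46, C_hi=345.73.
(150−101)/(345.73−256.46) × (279.45−256.46) + 101 = 49/89.27 × 22.99 + 101 ≈ 113.62 → 114.
PM2.5: row 337.59–393.60 (AQI 301–500). (500−301)·(347.31−337.59)/(393.60−337.59) + 301 = 199·9.72/56.01 + 301 ≈ 335.53 → 336.
Sub-indices: SO₂→20, CO→264, O₃→74, NO₂→184, PM10→114, PM2.5→336. Overall AQI = max = 336; dominant pollutant is PM2.5.
AQI 336: Hazardous.

336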